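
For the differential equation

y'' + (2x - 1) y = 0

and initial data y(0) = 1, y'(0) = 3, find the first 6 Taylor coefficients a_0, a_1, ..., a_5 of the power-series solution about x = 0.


Ansatz: y(x) = sum_{n>=0} a_n x^n, so y'(x) = sum_{n>=1} n a_n x^(n-1) and y''(x) = sum_{n>=2} n(n-1) a_n x^(n-2).
Substitute into P(x) y'' + Q(x) y' + R(x) y = 0 with P(x) = 1, Q(x) = 0, R(x) = 2x - 1, and match powers of x.
Initial conditions: a_0 = 1, a_1 = 3.
Setting the coefficient of each power of x to zero and solving order by order (substituting the coefficients already found):
  x^0: 2 a_2 - a_0 = 0  ->  2 a_2 = a_0 = 1  ->  a_2 = 1/2
  x^1: 6 a_3 - a_1 + 2 a_0 = 0  ->  6 a_3 = a_1 - 2 a_0 = 1  ->  a_3 = 1/6
  x^2: 12 a_4 - a_2 + 2 a_1 = 0  ->  12 a_4 = a_2 - 2 a_1 = -11/2  ->  a_4 = -11/24
  x^3: 20 a_5 - a_3 + 2 a_2 = 0  ->  20 a_5 = a_3 - 2 a_2 = -5/6  ->  a_5 = -1/24
Truncated series: y(x) = 1 + 3 x + (1/2) x^2 + (1/6) x^3 - (11/24) x^4 - (1/24) x^5 + O(x^6).

a_0 = 1; a_1 = 3; a_2 = 1/2; a_3 = 1/6; a_4 = -11/24; a_5 = -1/24


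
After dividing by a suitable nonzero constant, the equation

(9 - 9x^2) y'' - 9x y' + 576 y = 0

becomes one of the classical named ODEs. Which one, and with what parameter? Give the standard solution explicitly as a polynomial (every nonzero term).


All three coefficients share the factor 9; dividing through by 9 gives  (1 - x^2) y'' - x y' + 64 y = 0.
This matches the Chebyshev equation (1 - x^2) y'' - x y' + n^2 y = 0 (note the -x y' term, not -2x y') with n^2 = 64, so n = 8; the polynomial solution is T_8(x).
With y = sum_k a_k x^k, matching x^k gives (k+2)(k+1) a_{k+2} = (k^2 - n^2) a_k = (k - 8)(k + 8) a_k. The right side vanishes at k = 8, so the series with the parity of 8 terminates at degree 8.
Standard normalization: leading coefficient of T_n is 2^(n-1), so a_8 = 2^7 = 128. Work downward with a_k = (k+1)(k+2) a_{k+2} / ((k - 8)(k + 8)):
  a_6 = (7)(8)(128) / ((6 - 8)(6 + 8)) = 7168/(-28) = -256
  a_4 = (5)(6)(-256) / ((4 - 8)(4 + 8)) = -7680/(-48) = 160
  a_2 = (3)(4)(160) / ((2 - 8)(2 + 8)) = 1920/(-60) = -32
  a_0 = (1)(2)(-32) / ((0 - 8)(0 + 8)) = -64/(-64) = 1
Hence T_8(x) = 128 x^8 - 256 x^6 + 160 x^4 - 32 x^2 + 1.

T_8(x); series = 128 x^8 - 256 x^6 + 160 x^4 - 32 x^2 + 1


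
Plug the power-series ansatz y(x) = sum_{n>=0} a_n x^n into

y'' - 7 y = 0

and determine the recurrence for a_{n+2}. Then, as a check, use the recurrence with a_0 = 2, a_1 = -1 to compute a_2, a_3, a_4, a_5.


Substitute y = sum_n a_n x^n into y'' + (const) y = 0.
y''(x) = sum_{n>=0} (n+2)(n+1) a_{n+2} x^n.
The ODE becomes sum_n [(n+2)(n+1) a_{n+2} - 7 a_n] x^n = 0.
Setting each coefficient to zero gives the recurrence:
  (n+2)(n+1) a_{n+2} - 7 a_n = 0,
  a_{n+2} = 7 / ((n+1)(n+2)) a_n.

Check with a_0 = 2, a_1 = -1 (apply the recurrence for n = 0, 1, 2, 3): a_0 = 2, a_1 = -1, a_2 = 7, a_3 = -7/6, a_4 = 49/12, a_5 = -49/120.

a_{n+2} = 7/((n+1)(n+2)) * a_n; check: a_0 = 2, a_1 = -1, a_2 = 7, a_3 = -7/6, a_4 = 49/12, a_5 = -49/120


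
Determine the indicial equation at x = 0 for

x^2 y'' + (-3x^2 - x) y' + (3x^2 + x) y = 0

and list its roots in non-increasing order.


Divide by x^2 to reach normal form y'' + P_1(x) y' + P_2(x) y = 0 with P_1(x) = -3 - 1/x and P_2(x) = 3 + 1/x.
x = 0 is a singular point because the y'-coefficient -3 - 1/x has a pole at x = 0 and the y-coefficient 3 + 1/x has a pole at x = 0.
It is a regular singular point because x P_1(x) = p(x) = -3x - 1 and x^2 P_2(x) = q(x) = 3x^2 + x are polynomials, hence analytic at x = 0.
p(0) = -1,  q(0) = 0.
Indicial equation: r(r-1) + p(0) r + q(0) = 0, i.e. r^2 + (p(0) - 1) r + q(0) = 0, i.e. r^2 - 2 r = 0.
Discriminant: (-2)^2 - 4(0) = 4, so r = (2 ± 2)/2.
Solving: r_1 = 2, r_2 = 0.

indicial: r^2 - 2 r = 0; roots r_1 = 2, r_2 = 0


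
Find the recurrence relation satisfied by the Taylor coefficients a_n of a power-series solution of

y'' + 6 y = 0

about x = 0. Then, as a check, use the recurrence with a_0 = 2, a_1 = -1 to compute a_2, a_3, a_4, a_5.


Substitute y = sum_n a_n x^n into y'' + (const) y = 0.
y''(x) = sum_{n>=0} (n+2)(n+1) a_{n+2} x^n.
The ODE becomes sum_n [(n+2)(n+1) a_{n+2} + 6 a_n] x^n = 0.
Setting each coefficient to zero gives the recurrence:
  (n+2)(n+1) a_{n+2} + 6 a_n = 0,
  a_{n+2} = -6 / ((n+1)(n+2)) a_n.

Check with a_0 = 2, a_1 = -1 (apply the recurrence for n = 0, 1, 2, 3): a_0 = 2, a_1 = -1, a_2 = -6, a_3 = 1, a_4 = 3, a_5 = -3/10.

a_{n+2} = -6/((n+1)(n+2)) * a_n; check: a_0 = 2, a_1 = -1, a_2 = -6, a_3 = 1, a_4 = 3, a_5 = -3/10


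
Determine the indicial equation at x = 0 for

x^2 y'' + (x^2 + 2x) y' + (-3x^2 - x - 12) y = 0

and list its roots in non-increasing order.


Divide by x^2 to reach normal form y'' + P_1(x) y' + P_2(x) y = 0 with P_1(x) = 1 + 2/x and P_2(x) = -3 - 1/x - 12/x^2.
x = 0 is a singular point because the y'-coefficient 1 + 2/x has a pole at x = 0 and the y-coefficient -3 - 1/x - 12/x^2 has a pole at x = 0.
It is a regular singular point because x P_1(x) = p(x) = x + 2 and x^2 P_2(x) = q(x) = -3x^2 - x - 12 are polynomials, hence analytic at x = 0.
p(0) = 2,  q(0) = -12.
Indicial equation: r(r-1) + p(0) r + q(0) = 0, i.e. r^2 + (p(0) - 1) r + q(0) = 0, i.e. r^2 + 1 r - 12 = 0.
Discriminant: (1)^2 - 4(-12) = 49, so r = (-1 ± 7)/2.
Solving: r_1 = 3, r_2 = -4.

indicial: r^2 + 1 r - 12 = 0; roots r_1 = 3, r_2 = -4


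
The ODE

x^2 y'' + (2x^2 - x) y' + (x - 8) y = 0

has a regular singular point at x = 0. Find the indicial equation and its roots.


Divide by x^2 to reach normal form y'' + P_1(x) y' + P_2(x) y = 0 with P_1(x) = 2 - 1/x and P_2(x) = 1/x - 8/x^2.
x = 0 is a singular point because the y'-coefficient 2 - 1/x has a pole at x = 0 and the y-coefficient 1/x - 8/x^2 has a pole at x = 0.
It is a regular singular point because x P_1(x) = p(x) = 2x - 1 and x^2 P_2(x) = q(x) = x - 8 are polynomials, hence analytic at x = 0.
p(0) = -1,  q(0) = -8.
Indicial equation: r(r-1) + p(0) r + q(0) = 0, i.e. r^2 + (p(0) - 1) r + q(0) = 0, i.e. r^2 - 2 r - 8 = 0.
Discriminant: (-2)^2 - 4(-8) = 36, so r = (2 ± 6)/2.
Solving: r_1 = 4, r_2 = -2.

indicial: r^2 - 2 r - 8 = 0; roots r_1 = 4, r_2 = -2


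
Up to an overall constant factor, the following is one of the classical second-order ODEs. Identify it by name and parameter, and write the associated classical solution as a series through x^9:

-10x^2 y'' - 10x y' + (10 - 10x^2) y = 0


All three coefficients share the factor -10; dividing through by -10 gives  x^2 y'' + x y' + (x^2 - 1) y = 0.
This matches the Bessel equation x^2 y'' + x y' + (x^2 - nu^2) y = 0 with nu^2 = 1, so nu = 1; the solution bounded at x = 0 is J_1(x).
Frobenius at x = 0: indicial roots ±nu; for r = nu the recurrence k(k + 2nu) c_k = -c_{k-2} gives the standard series J_nu(x) = sum_{k>=0} (-1)^k / (k! (k+nu)!) (x/2)^(2k+nu). Evaluate the first 5 terms:
  k = 0: (-1)^0 / (0! * 1! * 2^1) x^1 = 1/(1*1*2) x^1 = (1/2) x^1
  k = 1: (-1)^1 / (1! * 2! * 2^3) x^3 = -1/(1*2*8) x^3 = (-1/16) x^3
  k = 2: (-1)^2 / (2! * 3! * 2^5) x^5 = 1/(2*6*32) x^5 = (1/384) x^5
  k = 3: (-1)^3 / (3! * 4! * 2^7) x^7 = -1/(6*24*128) x^7 = (-1/18432) x^7
  k = 4: (-1)^4 / (4! * 5! * 2^9) x^9 = 1/(24*120*512) x^9 = (1/1474560) x^9
Hence J_1(x) = x^9/1474560 - x^7/18432 + x^5/384 - x^3/16 + x/2 + ....

J_1(x); series = x^9/1474560 - x^7/18432 + x^5/384 - x^3/16 + x/2


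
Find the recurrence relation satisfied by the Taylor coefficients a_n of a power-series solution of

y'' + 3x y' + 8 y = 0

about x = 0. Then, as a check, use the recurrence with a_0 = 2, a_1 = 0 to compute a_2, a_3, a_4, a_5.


Substitute y = sum_n a_n x^n.
y''(x) has coefficient (n+2)(n+1) a_{n+2} at x^n;
3 x y'(x) has coefficient 3 n a_n at x^n (shift);
8 y(x) has coefficient 8 a_n at x^n.
Matching x^n: (n+2)(n+1) a_{n+2} + (3n + 8) a_n = 0.
Thus a_{n+2} = (-3n - 8) / ((n+1)(n+2)) * a_n.

Check with a_0 = 2, a_1 = 0 (apply the recurrence for n = 0, 1, 2, 3): a_0 = 2, a_1 = 0, a_2 = -8, a_3 = 0, a_4 = 28/3, a_5 = 0.

a_(n+2) = (-3n - 8) / ((n+1)(n+2)) * a_n; check: a_0 = 2, a_1 = 0, a_2 = -8, a_3 = 0, a_4 = 28/3, a_5 = 0


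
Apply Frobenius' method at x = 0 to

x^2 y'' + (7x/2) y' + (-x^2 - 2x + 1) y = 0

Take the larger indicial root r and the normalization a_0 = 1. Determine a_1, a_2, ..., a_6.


Write in Frobenius form y'' + (p(x)/x) y' + (q(x)/x^2) y = 0:
  p(x) = 7/2,  q(x) = -x^2 - 2x + 1.
Indicial equation: r(r-1) + (7/2) r + (1) = 0 -> roots r_1 = -1/2, r_2 = -2.
Take r = r_1 = -1/2. Let y(x) = x^r sum_{n>=0} a_n x^n with a_0 = 1.
Substitute y = x^r sum a_n x^n and match x^{r+n}. The recurrence is
  D(n) a_n - 2 a_{n-1} - 1 a_{n-2} = 0,  where D(n) = (r+n)(r+n-1) + (7/2)(r+n) + (1).
  a_n = [2 a_{n-1} + 1 a_{n-2}] / D(n).
Since the indicial polynomial factors as (r - r_1)(r - r_2), D(n) = (r_1 + n - r_1)(r_1 + n - r_2) = n(n + 3/2).
Evaluating step by step (a_0 = 1):
  n = 1: D(1) = 1(1 + 3/2) = 5/2; numerator = 2(1) = 2; a_1 = (2)/(5/2) = 4/5
  n = 2: D(2) = 2(2 + 3/2) = 7; numerator = 2(4/5) + 1(1) = 13/5; a_2 = (13/5)/(7) = 13/35
  n = 3: D(3) = 3(3 + 3/2) = 27/2; numerator = 2(13/35) + 1(4/5) = 54/35; a_3 = (54/35)/(27/2) = 4/35
  n = 4: D(4) = 4(4 + 3/2) = 22; numerator = 2(4/35) + 1(13/35) = 3/5; a_4 = (3/5)/(22) = 3/110
  n = 5: D(5) = 5(5 + 3/2) = 65/2; numerator = 2(3/110) + 1(4/35) = 13/77; a_5 = (13/77)/(65/2) = 2/385
  n = 6: D(6) = 6(6 + 3/2) = 45; numerator = 2(2/385) + 1(3/110) = 29/770; a_6 = (29/770)/(45) = 29/34650

r = -1/2; a_0 = 1; a_1 = 4/5; a_2 = 13/35; a_3 = 4/35; a_4 = 3/110; a_5 = 2/385; a_6 = 29/34650


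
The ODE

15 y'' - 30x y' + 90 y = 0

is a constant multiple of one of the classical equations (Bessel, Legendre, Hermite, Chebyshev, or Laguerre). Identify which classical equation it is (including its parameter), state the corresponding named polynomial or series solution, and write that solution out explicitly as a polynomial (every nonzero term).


All three coefficients share the factor 15; dividing through by 15 gives  y'' - 2x y' + 6 y = 0.
This matches the Hermite equation y'' - 2x y' + 2n y = 0 with 2n = 6, so n = 3; the polynomial solution is H_3(x).
With y = sum_k a_k x^k, matching x^k gives (k+2)(k+1) a_{k+2} = 2(k - n) a_k = 2(k - 3) a_k. The right side vanishes at k = 3, so the series with the parity of 3 terminates at degree 3.
Standard normalization: leading coefficient of H_n is 2^n, so a_3 = 2^3 = 8. Work downward with a_k = (k+1)(k+2) a_{k+2} / (2(k - n)):
  a_1 = (2)(3)(8) / (2(1 - 3)) = 48/(-4) = -12
Hence H_3(x) = 8 x^3 - 12 x.

H_3(x); series = 8 x^3 - 12 x


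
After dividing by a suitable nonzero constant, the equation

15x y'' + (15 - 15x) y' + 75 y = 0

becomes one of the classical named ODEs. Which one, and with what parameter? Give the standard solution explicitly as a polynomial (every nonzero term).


All three coefficients share the factor 15; dividing through by 15 gives  x y'' + (1 - x) y' + 5 y = 0.
This matches the Laguerre equation x y'' + (1 - x) y' + n y = 0 with n = 5; the polynomial solution is L_5(x).
With y = sum_k a_k x^k, matching x^k gives (k+1)k a_{k+1} + (k+1) a_{k+1} - k a_k + n a_k = 0, i.e. (k+1)^2 a_{k+1} = (k - n) a_k = (k - 5) a_k. The right side vanishes at k = 5, so the series terminates at degree 5.
Standard normalization L_n(0) = 1 gives a_0 = 1. Work upward with a_{k+1} = (k - 5) a_k / (k+1)^2:
  a_1 = (0 - 5)(1) / 1^2 = -5/1 = -5
  a_2 = (1 - 5)(-5) / 2^2 = 20/4 = 5
  a_3 = (2 - 5)(5) / 3^2 = -15/9 = -5/3
  a_4 = (3 - 5)(-5/3) / 4^2 = (10/3)/16 = 5/24
  a_5 = (4 - 5)(5/24) / 5^2 = (-5/24)/25 = -1/120
Hence L_5(x) = -x^5/120 + 5 x^4/24 - 5 x^3/3 + 5 x^2 - 5 x + 1.

L_5(x); series = -x^5/120 + 5 x^4/24 - 5 x^3/3 + 5 x^2 - 5 x + 1


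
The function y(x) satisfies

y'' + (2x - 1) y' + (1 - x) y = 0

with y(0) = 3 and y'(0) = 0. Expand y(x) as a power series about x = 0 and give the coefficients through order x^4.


Ansatz: y(x) = sum_{n>=0} a_n x^n, so y'(x) = sum_{n>=1} n a_n x^(n-1) and y''(x) = sum_{n>=2} n(n-1) a_n x^(n-2).
Substitute into P(x) y'' + Q(x) y' + R(x) y = 0 with P(x) = 1, Q(x) = 2x - 1, R(x) = 1 - x, and match powers of x.
Initial conditions: a_0 = 3, a_1 = 0.
Setting the coefficient of each power of x to zero and solving order by order (substituting the coefficients already found):
  x^0: 2 a_2 - a_1 + a_0 = 0  ->  2 a_2 = a_1 - a_0 = -3  ->  a_2 = -3/2
  x^1: 6 a_3 - 2 a_2 + 3 a_1 - a_0 = 0  ->  6 a_3 = 2 a_2 - 3 a_1 + a_0 = 0  ->  a_3 = 0
  x^2: 12 a_4 - 3 a_3 + 5 a_2 - a_1 = 0  ->  12 a_4 = 3 a_3 - 5 a_2 + a_1 = 15/2  ->  a_4 = 5/8
Truncated series: y(x) = 3 - (3/2) x^2 + (5/8) x^4 + O(x^5).

a_0 = 3; a_1 = 0; a_2 = -3/2; a_3 = 0; a_4 = 5/8


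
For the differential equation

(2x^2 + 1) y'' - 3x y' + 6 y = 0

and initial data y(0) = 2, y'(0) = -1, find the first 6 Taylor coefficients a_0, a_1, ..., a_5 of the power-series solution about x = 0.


Ansatz: y(x) = sum_{n>=0} a_n x^n, so y'(x) = sum_{n>=1} n a_n x^(n-1) and y''(x) = sum_{n>=2} n(n-1) a_n x^(n-2).
Substitute into P(x) y'' + Q(x) y' + R(x) y = 0 with P(x) = 2x^2 + 1, Q(x) = -3x, R(x) = 6, and match powers of x.
Initial conditions: a_0 = 2, a_1 = -1.
Setting the coefficient of each power of x to zero and solving order by order (substituting the coefficients already found):
  x^0: 2 a_2 + 6 a_0 = 0  ->  2 a_2 = -6 a_0 = -12  ->  a_2 = -6
  x^1: 6 a_3 + 3 a_1 = 0  ->  6 a_3 = -3 a_1 = 3  ->  a_3 = 1/2
  x^2: 12 a_4 + 4 a_2 = 0  ->  12 a_4 = -4 a_2 = 24  ->  a_4 = 2
  x^3: 20 a_5 + 9 a_3 = 0  ->  20 a_5 = -9 a_3 = -9/2  ->  a_5 = -9/40
Truncated series: y(x) = 2 - x - 6 x^2 + (1/2) x^3 + 2 x^4 - (9/40) x^5 + O(x^6).

a_0 = 2; a_1 = -1; a_2 = -6; a_3 = 1/2; a_4 = 2; a_5 = -9/40


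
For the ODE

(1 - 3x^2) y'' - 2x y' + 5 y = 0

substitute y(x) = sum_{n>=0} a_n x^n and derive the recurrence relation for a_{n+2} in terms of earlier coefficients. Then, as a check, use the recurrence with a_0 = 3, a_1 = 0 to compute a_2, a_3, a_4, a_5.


Substitute y = sum_n a_n x^n.
(1 - 3 x^2) y'' contributes (n+2)(n+1) a_{n+2} - 3 n(n-1) a_n at x^n.
-2 x y'(x) contributes -2 n a_n at x^n.
5 y(x) contributes 5 a_n at x^n.
Matching x^n: (n+2)(n+1) a_{n+2} + (-3 n(n-1) - 2 n + 5) a_n = 0.
Thus a_{n+2} = (3 n(n-1) + 2 n - 5) / ((n+1)(n+2)) * a_n.

Check with a_0 = 3, a_1 = 0 (apply the recurrence for n = 0, 1, 2, 3): a_0 = 3, a_1 = 0, a_2 = -15/2, a_3 = 0, a_4 = -25/8, a_5 = 0.

a_(n+2) = (3 n(n-1) + 2 n - 5) / ((n+1)(n+2)) * a_n; check: a_0 = 3, a_1 = 0, a_2 = -15/2, a_3 = 0, a_4 = -25/8, a_5 = 0


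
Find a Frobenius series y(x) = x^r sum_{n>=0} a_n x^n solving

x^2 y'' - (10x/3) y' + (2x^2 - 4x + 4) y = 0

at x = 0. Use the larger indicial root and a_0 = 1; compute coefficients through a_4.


Write in Frobenius form y'' + (p(x)/x) y' + (q(x)/x^2) y = 0:
  p(x) = -10/3,  q(x) = 2x^2 - 4x + 4.
Indicial equation: r(r-1) + (-10/3) r + (4) = 0 -> roots r_1 = 3, r_2 = 4/3.
Take r = r_1 = 3. Let y(x) = x^r sum_{n>=0} a_n x^n with a_0 = 1.
Substitute y = x^r sum a_n x^n and match x^{r+n}. The recurrence is
  D(n) a_n - 4 a_{n-1} + 2 a_{n-2} = 0,  where D(n) = (r+n)(r+n-1) + (-10/3)(r+n) + (4).
  a_n = [4 a_{n-1} - 2 a_{n-2}] / D(n).
Since the indicial polynomial factors as (r - r_1)(r - r_2), D(n) = (r_1 + n - r_1)(r_1 + n - r_2) = n(n + 5/3).
Evaluating step by step (a_0 = 1):
  n = 1: D(1) = 1(1 + 5/3) = 8/3; numerator = 4(1) = 4; a_1 = (4)/(8/3) = 3/2
  n = 2: D(2) = 2(2 + 5/3) = 22/3; numerator = 4(3/2) - 2(1) = 4; a_2 = (4)/(22/3) = 6/11
  n = 3: D(3) = 3(3 + 5/3) = 14; numerator = 4(6/11) - 2(3/2) = -9/11; a_3 = (-9/11)/(14) = -9/154
  n = 4: D(4) = 4(4 + 5/3) = 68/3; numerator = 4(-9/154) - 2(6/11) = -102/77; a_4 = (-102/77)/(68/3) = -9/154

r = 3; a_0 = 1; a_1 = 3/2; a_2 = 6/11; a_3 = -9/154; a_4 = -9/154


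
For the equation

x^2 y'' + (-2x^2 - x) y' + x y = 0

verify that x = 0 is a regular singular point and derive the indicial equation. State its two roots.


Divide by x^2 to reach normal form y'' + P_1(x) y' + P_2(x) y = 0 with P_1(x) = -2 - 1/x and P_2(x) = 1/x.
x = 0 is a singular point because the y'-coefficient -2 - 1/x has a pole at x = 0 and the y-coefficient 1/x has a pole at x = 0.
It is a regular singular point because x P_1(x) = p(x) = -2x - 1 and x^2 P_2(x) = q(x) = x are polynomials, hence analytic at x = 0.
p(0) = -1,  q(0) = 0.
Indicial equation: r(r-1) + p(0) r + q(0) = 0, i.e. r^2 + (p(0) - 1) r + q(0) = 0, i.e. r^2 - 2 r = 0.
Discriminant: (-2)^2 - 4(0) = 4, so r = (2 ± 2)/2.
Solving: r_1 = 2, r_2 = 0.

indicial: r^2 - 2 r = 0; roots r_1 = 2, r_2 = 0


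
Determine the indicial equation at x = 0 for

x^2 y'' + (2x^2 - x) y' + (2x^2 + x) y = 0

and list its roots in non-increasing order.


Divide by x^2 to reach normal form y'' + P_1(x) y' + P_2(x) y = 0 with P_1(x) = 2 - 1/x and P_2(x) = 2 + 1/x.
x = 0 is a singular point because the y'-coefficient 2 - 1/x has a pole at x = 0 and the y-coefficient 2 + 1/x has a pole at x = 0.
It is a regular singular point because x P_1(x) = p(x) = 2x - 1 and x^2 P_2(x) = q(x) = 2x^2 + x are polynomials, hence analytic at x = 0.
p(0) = -1,  q(0) = 0.
Indicial equation: r(r-1) + p(0) r + q(0) = 0, i.e. r^2 + (p(0) - 1) r + q(0) = 0, i.e. r^2 - 2 r = 0.
Discriminant: (-2)^2 - 4(0) = 4, so r = (2 ± 2)/2.
Solving: r_1 = 2, r_2 = 0.

indicial: r^2 - 2 r = 0; roots r_1 = 2, r_2 = 0


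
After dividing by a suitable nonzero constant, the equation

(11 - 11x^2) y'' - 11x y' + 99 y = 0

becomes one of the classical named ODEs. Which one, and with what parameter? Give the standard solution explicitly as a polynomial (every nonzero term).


All three coefficients share the factor 11; dividing through by 11 gives  (1 - x^2) y'' - x y' + 9 y = 0.
This matches the Chebyshev equation (1 - x^2) y'' - x y' + n^2 y = 0 (note the -x y' term, not -2x y') with n^2 = 9, so n = 3; the polynomial solution is T_3(x).
With y = sum_k a_k x^k, matching x^k gives (k+2)(k+1) a_{k+2} = (k^2 - n^2) a_k = (k - 3)(k + 3) a_k. The right side vanishes at k = 3, so the series with the parity of 3 terminates at degree 3.
Standard normalization: leading coefficient of T_n is 2^(n-1), so a_3 = 2^2 = 4. Work downward with a_k = (k+1)(k+2) a_{k+2} / ((k - 3)(k + 3)):
  a_1 = (2)(3)(4) / ((1 - 3)(1 + 3)) = 24/(-8) = -3
Hence T_3(x) = 4 x^3 - 3 x.

T_3(x); series = 4 x^3 - 3 x


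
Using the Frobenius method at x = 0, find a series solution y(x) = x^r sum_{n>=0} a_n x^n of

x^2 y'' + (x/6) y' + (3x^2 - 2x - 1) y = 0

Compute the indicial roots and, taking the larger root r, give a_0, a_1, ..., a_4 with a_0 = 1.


Write in Frobenius form y'' + (p(x)/x) y' + (q(x)/x^2) y = 0:
  p(x) = 1/6,  q(x) = 3x^2 - 2x - 1.
Indicial equation: r(r-1) + (1/6) r + (-1) = 0 -> roots r_1 = 3/2, r_2 = -2/3.
Take r = r_1 = 3/2. Let y(x) = x^r sum_{n>=0} a_n x^n with a_0 = 1.
Substitute y = x^r sum a_n x^n and match x^{r+n}. The recurrence is
  D(n) a_n - 2 a_{n-1} + 3 a_{n-2} = 0,  where D(n) = (r+n)(r+n-1) + (1/6)(r+n) + (-1).
  a_n = [2 a_{n-1} - 3 a_{n-2}] / D(n).
Since the indicial polynomial factors as (r - r_1)(r - r_2), D(n) = (r_1 + n - r_1)(r_1 + n - r_2) = n(n + 13/6).
Evaluating step by step (a_0 = 1):
  n = 1: D(1) = 1(1 + 13/6) = 19/6; numerator = 2(1) = 2; a_1 = (2)/(19/6) = 12/19
  n = 2: D(2) = 2(2 + 13/6) = 25/3; numerator = 2(12/19) - 3(1) = -33/19; a_2 = (-33/19)/(25/3) = -99/475
  n = 3: D(3) = 3(3 + 13/6) = 31/2; numerator = 2(-99/475) - 3(12/19) = -1098/475; a_3 = (-1098/475)/(31/2) = -2196/14725
  n = 4: D(4) = 4(4 + 13/6) = 74/3; numerator = 2(-2196/14725) - 3(-99/475) = 963/2945; a_4 = (963/2945)/(74/3) = 2889/217930

r = 3/2; a_0 = 1; a_1 = 12/19; a_2 = -99/475; a_3 = -2196/14725; a_4 = 2889/217930


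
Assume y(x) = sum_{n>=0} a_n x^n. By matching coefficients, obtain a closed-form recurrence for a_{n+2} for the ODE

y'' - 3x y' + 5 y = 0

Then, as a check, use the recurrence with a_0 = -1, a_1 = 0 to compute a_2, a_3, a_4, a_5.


Substitute y = sum_n a_n x^n.
y''(x) has coefficient (n+2)(n+1) a_{n+2} at x^n;
-3 x y'(x) has coefficient -3 n a_n at x^n (shift);
5 y(x) has coefficient 5 a_n at x^n.
Matching x^n: (n+2)(n+1) a_{n+2} + (-3n + 5) a_n = 0.
Thus a_{n+2} = (3n - 5) / ((n+1)(n+2)) * a_n.

Check with a_0 = -1, a_1 = 0 (apply the recurrence for n = 0, 1, 2, 3): a_0 = -1, a_1 = 0, a_2 = 5/2, a_3 = 0, a_4 = 5/24, a_5 = 0.

a_(n+2) = (3n - 5) / ((n+1)(n+2)) * a_n; check: a_0 = -1, a_1 = 0, a_2 = 5/2, a_3 = 0, a_4 = 5/24, a_5 = 0


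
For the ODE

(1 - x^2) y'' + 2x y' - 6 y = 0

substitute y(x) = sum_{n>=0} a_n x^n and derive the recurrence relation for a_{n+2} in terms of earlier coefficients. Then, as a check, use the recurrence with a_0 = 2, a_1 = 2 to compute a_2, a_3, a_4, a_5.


Substitute y = sum_n a_n x^n.
(1 - 1 x^2) y'' contributes (n+2)(n+1) a_{n+2} - n(n-1) a_n at x^n.
2 x y'(x) contributes 2 n a_n at x^n.
-6 y(x) contributes -6 a_n at x^n.
Matching x^n: (n+2)(n+1) a_{n+2} + (-n(n-1) + 2 n - 6) a_n = 0.
Thus a_{n+2} = (n(n-1) - 2 n + 6) / ((n+1)(n+2)) * a_n.

Check with a_0 = 2, a_1 = 2 (apply the recurrence for n = 0, 1, 2, 3): a_0 = 2, a_1 = 2, a_2 = 6, a_3 = 4/3, a_4 = 2, a_5 = 2/5.

a_(n+2) = (n(n-1) - 2 n + 6) / ((n+1)(n+2)) * a_n; check: a_0 = 2, a_1 = 2, a_2 = 6, a_3 = 4/3, a_4 = 2, a_5 = 2/5


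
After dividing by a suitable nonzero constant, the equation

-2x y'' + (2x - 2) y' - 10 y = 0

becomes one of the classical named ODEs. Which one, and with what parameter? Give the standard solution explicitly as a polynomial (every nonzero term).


All three coefficients share the factor -2; dividing through by -2 gives  x y'' + (1 - x) y' + 5 y = 0.
This matches the Laguerre equation x y'' + (1 - x) y' + n y = 0 with n = 5; the polynomial solution is L_5(x).
With y = sum_k a_k x^k, matching x^k gives (k+1)k a_{k+1} + (k+1) a_{k+1} - k a_k + n a_k = 0, i.e. (k+1)^2 a_{k+1} = (k - n) a_k = (k - 5) a_k. The right side vanishes at k = 5, so the series terminates at degree 5.
Standard normalization L_n(0) = 1 gives a_0 = 1. Work upward with a_{k+1} = (k - 5) a_k / (k+1)^2:
  a_1 = (0 - 5)(1) / 1^2 = -5/1 = -5
  a_2 = (1 - 5)(-5) / 2^2 = 20/4 = 5
  a_3 = (2 - 5)(5) / 3^2 = -15/9 = -5/3
  a_4 = (3 - 5)(-5/3) / 4^2 = (10/3)/16 = 5/24
  a_5 = (4 - 5)(5/24) / 5^2 = (-5/24)/25 = -1/120
Hence L_5(x) = -x^5/120 + 5 x^4/24 - 5 x^3/3 + 5 x^2 - 5 x + 1.

L_5(x); series = -x^5/120 + 5 x^4/24 - 5 x^3/3 + 5 x^2 - 5 x + 1


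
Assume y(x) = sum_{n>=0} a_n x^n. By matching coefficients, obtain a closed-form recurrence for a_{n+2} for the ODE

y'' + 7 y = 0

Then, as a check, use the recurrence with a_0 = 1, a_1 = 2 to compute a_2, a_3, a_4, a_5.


Substitute y = sum_n a_n x^n into y'' + (const) y = 0.
y''(x) = sum_{n>=0} (n+2)(n+1) a_{n+2} x^n.
The ODE becomes sum_n [(n+2)(n+1) a_{n+2} + 7 a_n] x^n = 0.
Setting each coefficient to zero gives the recurrence:
  (n+2)(n+1) a_{n+2} + 7 a_n = 0,
  a_{n+2} = -7 / ((n+1)(n+2)) a_n.

Check with a_0 = 1, a_1 = 2 (apply the recurrence for n = 0, 1, 2, 3): a_0 = 1, a_1 = 2, a_2 = -7/2, a_3 = -7/3, a_4 = 49/24, a_5 = 49/60.

a_{n+2} = -7/((n+1)(n+2)) * a_n; check: a_0 = 1, a_1 = 2, a_2 = -7/2, a_3 = -7/3, a_4 = 49/24, a_5 = 49/60


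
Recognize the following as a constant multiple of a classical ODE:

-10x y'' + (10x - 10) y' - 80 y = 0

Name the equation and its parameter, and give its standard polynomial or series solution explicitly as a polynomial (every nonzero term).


All three coefficients share the factor -10; dividing through by -10 gives  x y'' + (1 - x) y' + 8 y = 0.
This matches the Laguerre equation x y'' + (1 - x) y' + n y = 0 with n = 8; the polynomial solution is L_8(x).
With y = sum_k a_k x^k, matching x^k gives (k+1)k a_{k+1} + (k+1) a_{k+1} - k a_k + n a_k = 0, i.e. (k+1)^2 a_{k+1} = (k - n) a_k = (k - 8) a_k. The right side vanishes at k = 8, so the series terminates at degree 8.
Standard normalization L_n(0) = 1 gives a_0 = 1. Work upward with a_{k+1} = (k - 8) a_k / (k+1)^2:
  a_1 = (0 - 8)(1) / 1^2 = -8/1 = -8
  a_2 = (1 - 8)(-8) / 2^2 = 56/4 = 14
  a_3 = (2 - 8)(14) / 3^2 = -84/9 = -28/3
  a_4 = (3 - 8)(-28/3) / 4^2 = (140/3)/16 = 35/12
  a_5 = (4 - 8)(35/12) / 5^2 = (-35/3)/25 = -7/15
  a_6 = (5 - 8)(-7/15) / 6^2 = (7/5)/36 = 7/180
  a_7 = (6 - 8)(7/180) / 7^2 = (-7/90)/49 = -1/630
  a_8 = (7 - 8)(-1/630) / 8^2 = (1/630)/64 = 1/40320
Hence L_8(x) = x^8/40320 - x^7/630 + 7 x^6/180 - 7 x^5/15 + 35 x^4/12 - 28 x^3/3 + 14 x^2 - 8 x + 1.

L_8(x); series = x^8/40320 - x^7/630 + 7 x^6/180 - 7 x^5/15 + 35 x^4/12 - 28 x^3/3 + 14 x^2 - 8 x + 1


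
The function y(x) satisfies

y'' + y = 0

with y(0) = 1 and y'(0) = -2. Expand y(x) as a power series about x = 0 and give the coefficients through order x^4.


Ansatz: y(x) = sum_{n>=0} a_n x^n, so y'(x) = sum_{n>=1} n a_n x^(n-1) and y''(x) = sum_{n>=2} n(n-1) a_n x^(n-2).
Substitute into P(x) y'' + Q(x) y' + R(x) y = 0 with P(x) = 1, Q(x) = 0, R(x) = 1, and match powers of x.
Initial conditions: a_0 = 1, a_1 = -2.
Setting the coefficient of each power of x to zero and solving order by order (substituting the coefficients already found):
  x^0: 2 a_2 + a_0 = 0  ->  2 a_2 = -a_0 = -1  ->  a_2 = -1/2
  x^1: 6 a_3 + a_1 = 0  ->  6 a_3 = -a_1 = 2  ->  a_3 = 1/3
  x^2: 12 a_4 + a_2 = 0  ->  12 a_4 = -a_2 = 1/2  ->  a_4 = 1/24
Truncated series: y(x) = 1 - 2 x - (1/2) x^2 + (1/3) x^3 + (1/24) x^4 + O(x^5).

a_0 = 1; a_1 = -2; a_2 = -1/2; a_3 = 1/3; a_4 = 1/24


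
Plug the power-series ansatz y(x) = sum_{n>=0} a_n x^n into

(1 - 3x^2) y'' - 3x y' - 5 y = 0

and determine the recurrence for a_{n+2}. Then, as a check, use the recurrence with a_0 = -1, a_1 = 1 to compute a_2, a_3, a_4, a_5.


Substitute y = sum_n a_n x^n.
(1 - 3 x^2) y'' contributes (n+2)(n+1) a_{n+2} - 3 n(n-1) a_n at x^n.
-3 x y'(x) contributes -3 n a_n at x^n.
-5 y(x) contributes -5 a_n at x^n.
Matching x^n: (n+2)(n+1) a_{n+2} + (-3 n(n-1) - 3 n - 5) a_n = 0.
Thus a_{n+2} = (3 n(n-1) + 3 n + 5) / ((n+1)(n+2)) * a_n.

Check with a_0 = -1, a_1 = 1 (apply the recurrence for n = 0, 1, 2, 3): a_0 = -1, a_1 = 1, a_2 = -5/2, a_3 = 4/3, a_4 = -85/24, a_5 = 32/15.

a_(n+2) = (3 n(n-1) + 3 n + 5) / ((n+1)(n+2)) * a_n; check: a_0 = -1, a_1 = 1, a_2 = -5/2, a_3 = 4/3, a_4 = -85/24, a_5 = 32/15


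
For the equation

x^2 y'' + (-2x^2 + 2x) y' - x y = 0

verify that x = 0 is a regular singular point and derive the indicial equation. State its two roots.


Divide by x^2 to reach normal form y'' + P_1(x) y' + P_2(x) y = 0 with P_1(x) = -2 + 2/x and P_2(x) = -1/x.
x = 0 is a singular point because the y'-coefficient -2 + 2/x has a pole at x = 0 and the y-coefficient -1/x has a pole at x = 0.
It is a regular singular point because x P_1(x) = p(x) = 2 - 2x and x^2 P_2(x) = q(x) = -x are polynomials, hence analytic at x = 0.
p(0) = 2,  q(0) = 0.
Indicial equation: r(r-1) + p(0) r + q(0) = 0, i.e. r^2 + (p(0) - 1) r + q(0) = 0, i.e. r^2 + 1 r = 0.
Discriminant: (1)^2 - 4(0) = 1, so r = (-1 ± 1)/2.
Solving: r_1 = 0, r_2 = -1.

indicial: r^2 + 1 r = 0; roots r_1 = 0, r_2 = -1


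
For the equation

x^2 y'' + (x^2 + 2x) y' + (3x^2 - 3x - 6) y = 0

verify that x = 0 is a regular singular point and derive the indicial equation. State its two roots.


Divide by x^2 to reach normal form y'' + P_1(x) y' + P_2(x) y = 0 with P_1(x) = 1 + 2/x and P_2(x) = 3 - 3/x - 6/x^2.
x = 0 is a singular point because the y'-coefficient 1 + 2/x has a pole at x = 0 and the y-coefficient 3 - 3/x - 6/x^2 has a pole at x = 0.
It is a regular singular point because x P_1(x) = p(x) = x + 2 and x^2 P_2(x) = q(x) = 3x^2 - 3x - 6 are polynomials, hence analytic at x = 0.
p(0) = 2,  q(0) = -6.
Indicial equation: r(r-1) + p(0) r + q(0) = 0, i.e. r^2 + (p(0) - 1) r + q(0) = 0, i.e. r^2 + 1 r - 6 = 0.
Discriminant: (1)^2 - 4(-6) = 25, so r = (-1 ± 5)/2.
Solving: r_1 = 2, r_2 = -3.

indicial: r^2 + 1 r - 6 = 0; roots r_1 = 2, r_2 = -3


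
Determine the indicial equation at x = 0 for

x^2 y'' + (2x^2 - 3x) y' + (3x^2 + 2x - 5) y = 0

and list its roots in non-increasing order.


Divide by x^2 to reach normal form y'' + P_1(x) y' + P_2(x) y = 0 with P_1(x) = 2 - 3/x and P_2(x) = 3 + 2/x - 5/x^2.
x = 0 is a singular point because the y'-coefficient 2 - 3/x has a pole at x = 0 and the y-coefficient 3 + 2/x - 5/x^2 has a pole at x = 0.
It is a regular singular point because x P_1(x) = p(x) = 2x - 3 and x^2 P_2(x) = q(x) = 3x^2 + 2x - 5 are polynomials, hence analytic at x = 0.
p(0) = -3,  q(0) = -5.
Indicial equation: r(r-1) + p(0) r + q(0) = 0, i.e. r^2 + (p(0) - 1) r + q(0) = 0, i.e. r^2 - 4 r - 5 = 0.
Discriminant: (-4)^2 - 4(-5) = 36, so r = (4 ± 6)/2.
Solving: r_1 = 5, r_2 = -1.

indicial: r^2 - 4 r - 5 = 0; roots r_1 = 5, r_2 = -1


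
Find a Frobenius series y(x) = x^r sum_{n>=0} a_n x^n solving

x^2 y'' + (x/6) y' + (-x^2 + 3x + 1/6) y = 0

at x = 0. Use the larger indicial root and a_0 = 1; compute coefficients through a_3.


Write in Frobenius form y'' + (p(x)/x) y' + (q(x)/x^2) y = 0:
  p(x) = 1/6,  q(x) = -x^2 + 3x + 1/6.
Indicial equation: r(r-1) + (1/6) r + (1/6) = 0 -> roots r_1 = 1/2, r_2 = 1/3.
Take r = r_1 = 1/2. Let y(x) = x^r sum_{n>=0} a_n x^n with a_0 = 1.
Substitute y = x^r sum a_n x^n and match x^{r+n}. The recurrence is
  D(n) a_n + 3 a_{n-1} - 1 a_{n-2} = 0,  where D(n) = (r+n)(r+n-1) + (1/6)(r+n) + (1/6).
  a_n = [-3 a_{n-1} + 1 a_{n-2}] / D(n).
Since the indicial polynomial factors as (r - r_1)(r - r_2), D(n) = (r_1 + n - r_1)(r_1 + n - r_2) = n(n + 1/6).
Evaluating step by step (a_0 = 1):
  n = 1: D(1) = 1(1 + 1/6) = 7/6; numerator = -3(1) = -3; a_1 = (-3)/(7/6) = -18/7
  n = 2: D(2) = 2(2 + 1/6) = 13/3; numerator = -3(-18/7) + 1(1) = 61/7; a_2 = (61/7)/(13/3) = 183/91
  n = 3: D(3) = 3(3 + 1/6) = 19/2; numerator = -3(183/91) + 1(-18/7) = -783/91; a_3 = (-783/91)/(19/2) = -1566/1729

r = 1/2; a_0 = 1; a_1 = -18/7; a_2 = 183/91; a_3 = -1566/1729


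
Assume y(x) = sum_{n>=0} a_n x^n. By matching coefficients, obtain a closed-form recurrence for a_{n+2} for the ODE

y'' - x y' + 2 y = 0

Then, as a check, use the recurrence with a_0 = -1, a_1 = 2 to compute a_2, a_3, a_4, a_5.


Substitute y = sum_n a_n x^n.
y''(x) has coefficient (n+2)(n+1) a_{n+2} at x^n;
-x y'(x) has coefficient -n a_n at x^n (shift);
2 y(x) has coefficient 2 a_n at x^n.
Matching x^n: (n+2)(n+1) a_{n+2} + (-n + 2) a_n = 0.
Thus a_{n+2} = (n - 2) / ((n+1)(n+2)) * a_n.

Check with a_0 = -1, a_1 = 2 (apply the recurrence for n = 0, 1, 2, 3): a_0 = -1, a_1 = 2, a_2 = 1, a_3 = -1/3, a_4 = 0, a_5 = -1/60.

a_(n+2) = (n - 2) / ((n+1)(n+2)) * a_n; check: a_0 = -1, a_1 = 2, a_2 = 1, a_3 = -1/3, a_4 = 0, a_5 = -1/60


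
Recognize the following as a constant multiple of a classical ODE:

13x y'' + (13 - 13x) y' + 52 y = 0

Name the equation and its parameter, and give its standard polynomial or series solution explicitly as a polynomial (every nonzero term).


All three coefficients share the factor 13; dividing through by 13 gives  x y'' + (1 - x) y' + 4 y = 0.
This matches the Laguerre equation x y'' + (1 - x) y' + n y = 0 with n = 4; the polynomial solution is L_4(x).
With y = sum_k a_k x^k, matching x^k gives (k+1)k a_{k+1} + (k+1) a_{k+1} - k a_k + n a_k = 0, i.e. (k+1)^2 a_{k+1} = (k - n) a_k = (k - 4) a_k. The right side vanishes at k = 4, so the series terminates at degree 4.
Standard normalization L_n(0) = 1 gives a_0 = 1. Work upward with a_{k+1} = (k - 4) a_k / (k+1)^2:
  a_1 = (0 - 4)(1) / 1^2 = -4/1 = -4
  a_2 = (1 - 4)(-4) / 2^2 = 12/4 = 3
  a_3 = (2 - 4)(3) / 3^2 = -6/9 = -2/3
  a_4 = (3 - 4)(-2/3) / 4^2 = (2/3)/16 = 1/24
Hence L_4(x) = x^4/24 - 2 x^3/3 + 3 x^2 - 4 x + 1.

L_4(x); series = x^4/24 - 2 x^3/3 + 3 x^2 - 4 x + 1


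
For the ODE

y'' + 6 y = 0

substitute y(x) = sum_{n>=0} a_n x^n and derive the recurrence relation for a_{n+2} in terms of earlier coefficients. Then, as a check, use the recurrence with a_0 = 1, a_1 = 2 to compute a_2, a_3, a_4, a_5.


Substitute y = sum_n a_n x^n into y'' + (const) y = 0.
y''(x) = sum_{n>=0} (n+2)(n+1) a_{n+2} x^n.
The ODE becomes sum_n [(n+2)(n+1) a_{n+2} + 6 a_n] x^n = 0.
Setting each coefficient to zero gives the recurrence:
  (n+2)(n+1) a_{n+2} + 6 a_n = 0,
  a_{n+2} = -6 / ((n+1)(n+2)) a_n.

Check with a_0 = 1, a_1 = 2 (apply the recurrence for n = 0, 1, 2, 3): a_0 = 1, a_1 = 2, a_2 = -3, a_3 = -2, a_4 = 3/2, a_5 = 3/5.

a_{n+2} = -6/((n+1)(n+2)) * a_n; check: a_0 = 1, a_1 = 2, a_2 = -3, a_3 = -2, a_4 = 3/2, a_5 = 3/5


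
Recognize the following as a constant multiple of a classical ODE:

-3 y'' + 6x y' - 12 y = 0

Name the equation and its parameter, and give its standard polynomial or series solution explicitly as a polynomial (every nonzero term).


All three coefficients share the factor -3; dividing through by -3 gives  y'' - 2x y' + 4 y = 0.
This matches the Hermite equation y'' - 2x y' + 2n y = 0 with 2n = 4, so n = 2; the polynomial solution is H_2(x).
With y = sum_k a_k x^k, matching x^k gives (k+2)(k+1) a_{k+2} = 2(k - n) a_k = 2(k - 2) a_k. The right side vanishes at k = 2, so the series with the parity of 2 terminates at degree 2.
Standard normalization: leading coefficient of H_n is 2^n, so a_2 = 2^2 = 4. Work downward with a_k = (k+1)(k+2) a_{k+2} / (2(k - n)):
  a_0 = (1)(2)(4) / (2(0 - 2)) = 8/(-4) = -2
Hence H_2(x) = 4 x^2 - 2.

H_2(x); series = 4 x^2 - 2


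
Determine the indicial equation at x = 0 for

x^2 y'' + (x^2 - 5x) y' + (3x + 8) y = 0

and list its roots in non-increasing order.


Divide by x^2 to reach normal form y'' + P_1(x) y' + P_2(x) y = 0 with P_1(x) = 1 - 5/x and P_2(x) = 3/x + 8/x^2.
x = 0 is a singular point because the y'-coefficient 1 - 5/x has a pole at x = 0 and the y-coefficient 3/x + 8/x^2 has a pole at x = 0.
It is a regular singular point because x P_1(x) = p(x) = x - 5 and x^2 P_2(x) = q(x) = 3x + 8 are polynomials, hence analytic at x = 0.
p(0) = -5,  q(0) = 8.
Indicial equation: r(r-1) + p(0) r + q(0) = 0, i.e. r^2 + (p(0) - 1) r + q(0) = 0, i.e. r^2 - 6 r + 8 = 0.
Discriminant: (-6)^2 - 4(8) = 4, so r = (6 ± 2)/2.
Solving: r_1 = 4, r_2 = 2.

indicial: r^2 - 6 r + 8 = 0; roots r_1 = 4, r_2 = 2


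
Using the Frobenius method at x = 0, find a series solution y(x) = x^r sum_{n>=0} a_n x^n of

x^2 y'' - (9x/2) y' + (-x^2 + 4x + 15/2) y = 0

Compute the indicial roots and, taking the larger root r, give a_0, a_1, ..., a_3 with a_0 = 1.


Write in Frobenius form y'' + (p(x)/x) y' + (q(x)/x^2) y = 0:
  p(x) = -9/2,  q(x) = -x^2 + 4x + 15/2.
Indicial equation: r(r-1) + (-9/2) r + (15/2) = 0 -> roots r_1 = 3, r_2 = 5/2.
Take r = r_1 = 3. Let y(x) = x^r sum_{n>=0} a_n x^n with a_0 = 1.
Substitute y = x^r sum a_n x^n and match x^{r+n}. The recurrence is
  D(n) a_n + 4 a_{n-1} - 1 a_{n-2} = 0,  where D(n) = (r+n)(r+n-1) + (-9/2)(r+n) + (15/2).
  a_n = [-4 a_{n-1} + 1 a_{n-2}] / D(n).
Since the indicial polynomial factors as (r - r_1)(r - r_2), D(n) = (r_1 + n - r_1)(r_1 + n - r_2) = n(n + 1/2).
Evaluating step by step (a_0 = 1):
  n = 1: D(1) = 1(1 + 1/2) = 3/2; numerator = -4(1) = -4; a_1 = (-4)/(3/2) = -8/3
  n = 2: D(2) = 2(2 + 1/2) = 5; numerator = -4(-8/3) + 1(1) = 35/3; a_2 = (35/3)/(5) = 7/3
  n = 3: D(3) = 3(3 + 1/2) = 21/2; numerator = -4(7/3) + 1(-8/3) = -12; a_3 = (-12)/(21/2) = -8/7

r = 3; a_0 = 1; a_1 = -8/3; a_2 = 7/3; a_3 = -8/7


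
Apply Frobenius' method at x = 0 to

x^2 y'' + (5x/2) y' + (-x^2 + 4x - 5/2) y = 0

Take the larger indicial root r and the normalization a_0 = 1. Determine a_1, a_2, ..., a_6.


Write in Frobenius form y'' + (p(x)/x) y' + (q(x)/x^2) y = 0:
  p(x) = 5/2,  q(x) = -x^2 + 4x - 5/2.
Indicial equation: r(r-1) + (5/2) r + (-5/2) = 0 -> roots r_1 = 1, r_2 = -5/2.
Take r = r_1 = 1. Let y(x) = x^r sum_{n>=0} a_n x^n with a_0 = 1.
Substitute y = x^r sum a_n x^n and match x^{r+n}. The recurrence is
  D(n) a_n + 4 a_{n-1} - 1 a_{n-2} = 0,  where D(n) = (r+n)(r+n-1) + (5/2)(r+n) + (-5/2).
  a_n = [-4 a_{n-1} + 1 a_{n-2}] / D(n).
Since the indicial polynomial factors as (r - r_1)(r - r_2), D(n) = (r_1 + n - r_1)(r_1 + n - r_2) = n(n + 7/2).
Evaluating step by step (a_0 = 1):
  n = 1: D(1) = 1(1 + 7/2) = 9/2; numerator = -4(1) = -4; a_1 = (-4)/(9/2) = -8/9
  n = 2: D(2) = 2(2 + 7/2) = 11; numerator = -4(-8/9) + 1(1) = 41/9; a_2 = (41/9)/(11) = 41/99
  n = 3: D(3) = 3(3 + 7/2) = 39/2; numerator = -4(41/99) + 1(-8/9) = -28/11; a_3 = (-28/11)/(39/2) = -56/429
  n = 4: D(4) = 4(4 + 7/2) = 30; numerator = -4(-56/429) + 1(41/99) = 1205/1287; a_4 = (1205/1287)/(30) = 241/7722
  n = 5: D(5) = 5(5 + 7/2) = 85/2; numerator = -4(241/7722) + 1(-56/429) = -986/3861; a_5 = (-986/3861)/(85/2) = -116/19305
  n = 6: D(6) = 6(6 + 7/2) = 57; numerator = -4(-116/19305) + 1(241/7722) = 79/1430; a_6 = (79/1430)/(57) = 79/81510

r = 1; a_0 = 1; a_1 = -8/9; a_2 = 41/99; a_3 = -56/429; a_4 = 241/7722; a_5 = -116/19305; a_6 = 79/81510


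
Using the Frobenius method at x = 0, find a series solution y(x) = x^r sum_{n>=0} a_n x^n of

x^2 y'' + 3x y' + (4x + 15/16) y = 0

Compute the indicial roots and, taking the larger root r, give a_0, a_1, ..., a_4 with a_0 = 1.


Write in Frobenius form y'' + (p(x)/x) y' + (q(x)/x^2) y = 0:
  p(x) = 3,  q(x) = 4x + 15/16.
Indicial equation: r(r-1) + (3) r + (15/16) = 0 -> roots r_1 = -3/4, r_2 = -5/4.
Take r = r_1 = -3/4. Let y(x) = x^r sum_{n>=0} a_n x^n with a_0 = 1.
Substitute y = x^r sum a_n x^n and match x^{r+n}. The recurrence is
  D(n) a_n + 4 a_{n-1} = 0,  where D(n) = (r+n)(r+n-1) + (3)(r+n) + (15/16).
  a_n = -4 / D(n) * a_{n-1}.
Since the indicial polynomial factors as (r - r_1)(r - r_2), D(n) = (r_1 + n - r_1)(r_1 + n - r_2) = n(n + 1/2).
Evaluating step by step (a_0 = 1):
  n = 1: D(1) = 1(1 + 1/2) = 3/2; numerator = -4(1) = -4; a_1 = (-4)/(3/2) = -8/3
  n = 2: D(2) = 2(2 + 1/2) = 5; numerator = -4(-8/3) = 32/3; a_2 = (32/3)/(5) = 32/15
  n = 3: D(3) = 3(3 + 1/2) = 21/2; numerator = -4(32/15) = -128/15; a_3 = (-128/15)/(21/2) = -256/315
  n = 4: D(4) = 4(4 + 1/2) = 18; numerator = -4(-256/315) = 1024/315; a_4 = (1024/315)/(18) = 512/2835

r = -3/4; a_0 = 1; a_1 = -8/3; a_2 = 32/15; a_3 = -256/315; a_4 = 512/2835


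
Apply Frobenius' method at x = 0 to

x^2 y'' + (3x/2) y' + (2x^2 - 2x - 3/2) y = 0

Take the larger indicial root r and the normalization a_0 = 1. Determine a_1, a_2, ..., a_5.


Write in Frobenius form y'' + (p(x)/x) y' + (q(x)/x^2) y = 0:
  p(x) = 3/2,  q(x) = 2x^2 - 2x - 3/2.
Indicial equation: r(r-1) + (3/2) r + (-3/2) = 0 -> roots r_1 = 1, r_2 = -3/2.
Take r = r_1 = 1. Let y(x) = x^r sum_{n>=0} a_n x^n with a_0 = 1.
Substitute y = x^r sum a_n x^n and match x^{r+n}. The recurrence is
  D(n) a_n - 2 a_{n-1} + 2 a_{n-2} = 0,  where D(n) = (r+n)(r+n-1) + (3/2)(r+n) + (-3/2).
  a_n = [2 a_{n-1} - 2 a_{n-2}] / D(n).
Since the indicial polynomial factors as (r - r_1)(r - r_2), D(n) = (r_1 + n - r_1)(r_1 + n - r_2) = n(n + 5/2).
Evaluating step by step (a_0 = 1):
  n = 1: D(1) = 1(1 + 5/2) = 7/2; numerator = 2(1) = 2; a_1 = (2)/(7/2) = 4/7
  n = 2: D(2) = 2(2 + 5/2) = 9; numerator = 2(4/7) - 2(1) = -6/7; a_2 = (-6/7)/(9) = -2/21
  n = 3: D(3) = 3(3 + 5/2) = 33/2; numerator = 2(-2/21) - 2(4/7) = -4/3; a_3 = (-4/3)/(33/2) = -8/99
  n = 4: D(4) = 4(4 + 5/2) = 26; numerator = 2(-8/99) - 2(-2/21) = 20/693; a_4 = (20/693)/(26) = 10/9009
  n = 5: D(5) = 5(5 + 5/2) = 75/2; numerator = 2(10/9009) - 2(-8/99) = 164/1001; a_5 = (164/1001)/(75/2) = 328/75075

r = 1; a_0 = 1; a_1 = 4/7; a_2 = -2/21; a_3 = -8/99; a_4 = 10/9009; a_5 = 328/75075


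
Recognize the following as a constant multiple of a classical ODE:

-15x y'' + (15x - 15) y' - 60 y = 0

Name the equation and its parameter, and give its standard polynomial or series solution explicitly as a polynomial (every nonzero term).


All three coefficients share the factor -15; dividing through by -15 gives  x y'' + (1 - x) y' + 4 y = 0.
This matches the Laguerre equation x y'' + (1 - x) y' + n y = 0 with n = 4; the polynomial solution is L_4(x).
With y = sum_k a_k x^k, matching x^k gives (k+1)k a_{k+1} + (k+1) a_{k+1} - k a_k + n a_k = 0, i.e. (k+1)^2 a_{k+1} = (k - n) a_k = (k - 4) a_k. The right side vanishes at k = 4, so the series terminates at degree 4.
Standard normalization L_n(0) = 1 gives a_0 = 1. Work upward with a_{k+1} = (k - 4) a_k / (k+1)^2:
  a_1 = (0 - 4)(1) / 1^2 = -4/1 = -4
  a_2 = (1 - 4)(-4) / 2^2 = 12/4 = 3
  a_3 = (2 - 4)(3) / 3^2 = -6/9 = -2/3
  a_4 = (3 - 4)(-2/3) / 4^2 = (2/3)/16 = 1/24
Hence L_4(x) = x^4/24 - 2 x^3/3 + 3 x^2 - 4 x + 1.

L_4(x); series = x^4/24 - 2 x^3/3 + 3 x^2 - 4 x + 1


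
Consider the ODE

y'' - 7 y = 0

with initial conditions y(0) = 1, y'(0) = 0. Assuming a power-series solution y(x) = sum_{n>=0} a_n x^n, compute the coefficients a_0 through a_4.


Ansatz: y(x) = sum_{n>=0} a_n x^n, so y'(x) = sum_{n>=1} n a_n x^(n-1) and y''(x) = sum_{n>=2} n(n-1) a_n x^(n-2).
Substitute into P(x) y'' + Q(x) y' + R(x) y = 0 with P(x) = 1, Q(x) = 0, R(x) = -7, and match powers of x.
Initial conditions: a_0 = 1, a_1 = 0.
Setting the coefficient of each power of x to zero and solving order by order (substituting the coefficients already found):
  x^0: 2 a_2 - 7 a_0 = 0  ->  2 a_2 = 7 a_0 = 7  ->  a_2 = 7/2
  x^1: 6 a_3 - 7 a_1 = 0  ->  6 a_3 = 7 a_1 = 0  ->  a_3 = 0
  x^2: 12 a_4 - 7 a_2 = 0  ->  12 a_4 = 7 a_2 = 49/2  ->  a_4 = 49/24
Truncated series: y(x) = 1 + (7/2) x^2 + (49/24) x^4 + O(x^5).

a_0 = 1; a_1 = 0; a_2 = 7/2; a_3 = 0; a_4 = 49/24
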